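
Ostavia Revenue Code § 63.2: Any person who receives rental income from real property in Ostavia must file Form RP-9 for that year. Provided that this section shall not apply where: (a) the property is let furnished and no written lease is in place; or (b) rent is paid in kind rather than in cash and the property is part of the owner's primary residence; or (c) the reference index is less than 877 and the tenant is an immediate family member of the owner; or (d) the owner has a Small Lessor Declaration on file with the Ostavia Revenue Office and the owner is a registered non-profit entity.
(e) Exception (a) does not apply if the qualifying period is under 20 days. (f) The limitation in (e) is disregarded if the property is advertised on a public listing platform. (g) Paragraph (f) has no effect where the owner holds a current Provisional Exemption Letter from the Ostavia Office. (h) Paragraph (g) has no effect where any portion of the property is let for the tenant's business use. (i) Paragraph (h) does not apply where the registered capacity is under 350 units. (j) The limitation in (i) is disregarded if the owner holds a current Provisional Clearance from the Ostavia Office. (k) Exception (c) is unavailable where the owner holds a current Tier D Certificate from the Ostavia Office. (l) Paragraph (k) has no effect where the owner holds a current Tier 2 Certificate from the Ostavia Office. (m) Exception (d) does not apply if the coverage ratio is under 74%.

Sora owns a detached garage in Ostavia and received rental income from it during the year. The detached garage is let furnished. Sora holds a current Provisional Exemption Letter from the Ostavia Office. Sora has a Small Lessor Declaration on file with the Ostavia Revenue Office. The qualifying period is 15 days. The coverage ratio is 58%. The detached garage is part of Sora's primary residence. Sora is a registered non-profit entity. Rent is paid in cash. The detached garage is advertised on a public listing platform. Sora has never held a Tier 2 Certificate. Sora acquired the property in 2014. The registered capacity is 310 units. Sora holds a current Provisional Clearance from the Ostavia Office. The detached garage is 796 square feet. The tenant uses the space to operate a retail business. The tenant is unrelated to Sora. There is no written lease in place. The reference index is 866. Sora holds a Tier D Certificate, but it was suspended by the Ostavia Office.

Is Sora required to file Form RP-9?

No — exception (a) applies; Sora is not required to file Form RP-9.

All of (a)'s requirements are met (the property is let furnished; there is no written lease). Applying paragraphs (e)–(j): (e) would limit (a) — the qualifying period is 15 days, under the 20 days limit — but (f) sets (e) aside: (f) operates — the property is publicly advertised. (g) would limit (f) — a current Provisional Exemption Letter is held — but (h) sets (g) aside: (h) operates against (g): the space is let for business use. (i) would limit (h) — the registered capacity is 310 units, under the 350 units limit — but (j) sets (i) aside: (j) operates — a current Provisional Clearance is held. (a) remains available.
Exception (b) does not apply: rent is paid in cash.
Exception (c) does not apply: the tenant is unrelated to the owner.
Exception (d)'s conditions are all satisfied: a Small Lessor Declaration is on file; Sora is a registered non-profit. But applying paragraph (m): (m) operates against (d): the coverage ratio is 58%, under the 74% limit. So (d) is unavailable.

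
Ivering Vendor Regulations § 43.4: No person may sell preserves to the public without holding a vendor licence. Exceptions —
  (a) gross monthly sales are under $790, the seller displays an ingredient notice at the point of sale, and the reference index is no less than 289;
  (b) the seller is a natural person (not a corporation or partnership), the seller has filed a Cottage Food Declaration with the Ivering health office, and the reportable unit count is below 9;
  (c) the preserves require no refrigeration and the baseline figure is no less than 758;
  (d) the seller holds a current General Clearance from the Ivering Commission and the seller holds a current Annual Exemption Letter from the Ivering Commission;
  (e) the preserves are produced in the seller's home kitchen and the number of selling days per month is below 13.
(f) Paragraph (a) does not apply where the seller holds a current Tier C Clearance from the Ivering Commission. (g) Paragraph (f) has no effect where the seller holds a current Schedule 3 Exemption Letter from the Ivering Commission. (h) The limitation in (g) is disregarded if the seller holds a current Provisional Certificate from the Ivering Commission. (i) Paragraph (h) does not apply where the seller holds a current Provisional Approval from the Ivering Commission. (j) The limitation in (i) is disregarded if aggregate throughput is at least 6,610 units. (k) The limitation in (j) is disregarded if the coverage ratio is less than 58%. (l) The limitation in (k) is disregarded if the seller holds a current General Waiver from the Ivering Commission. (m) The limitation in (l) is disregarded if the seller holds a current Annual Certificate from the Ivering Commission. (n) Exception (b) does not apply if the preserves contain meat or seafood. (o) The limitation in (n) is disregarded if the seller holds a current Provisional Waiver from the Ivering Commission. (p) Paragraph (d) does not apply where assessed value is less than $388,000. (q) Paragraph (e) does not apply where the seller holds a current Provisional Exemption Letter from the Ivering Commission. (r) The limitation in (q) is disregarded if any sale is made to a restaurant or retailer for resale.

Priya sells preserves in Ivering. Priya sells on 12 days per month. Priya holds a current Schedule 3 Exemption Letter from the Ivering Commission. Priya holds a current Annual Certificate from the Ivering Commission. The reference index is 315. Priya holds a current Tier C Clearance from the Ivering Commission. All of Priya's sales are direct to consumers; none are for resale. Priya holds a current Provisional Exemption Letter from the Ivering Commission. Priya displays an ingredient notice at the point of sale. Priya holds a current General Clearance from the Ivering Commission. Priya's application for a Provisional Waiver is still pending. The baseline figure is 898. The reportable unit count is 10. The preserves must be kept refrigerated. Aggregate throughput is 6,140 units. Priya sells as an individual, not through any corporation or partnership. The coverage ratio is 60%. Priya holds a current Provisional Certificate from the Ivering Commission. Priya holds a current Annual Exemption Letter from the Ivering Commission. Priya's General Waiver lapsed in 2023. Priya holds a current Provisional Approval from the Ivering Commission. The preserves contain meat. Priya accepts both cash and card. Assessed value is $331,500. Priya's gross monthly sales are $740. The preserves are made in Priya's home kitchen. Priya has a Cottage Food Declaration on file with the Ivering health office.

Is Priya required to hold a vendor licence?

Exception (a) is satisfied on its face — gross monthly sales are $740, under the $790 limit; an ingredient notice is displayed; the reference index is 315, meeting the 289 threshold. Applying paragraphs (f)–(m): (f) would limit (a) — a current Tier C Clearance is held — but (g) sets (f) aside: (g) operates against (f): a current Schedule 3 Exemption Letter is held. (h) would limit (g) — a current Provisional Certificate is held — but (i) sets (h) aside: (i) operates against (h): a current Provisional Approval is held. (j), which would lift (i), is not triggered — aggregate throughput is 6,140 units, short of 6,610 units. (a) remains available.
Exception (b) does not apply: the reportable unit count is 10, not below 9.
Exception (c) does not apply: the preserves require refrigeration.
Exception (d)'s conditions are all satisfied: a current General Clearance is held; a current Annual Exemption Letter is held. Turning to paragraph (p): (p) applies — assessed value is $331,500, less than the $388,000 limit. So (d) is unavailable.
Exception (e) is satisfied on its face — the preserves are home-kitchen produced; the number of selling days per month is 12, below the 13 limit. But: (q) applies — a current Provisional Exemption Letter is held. (r) is not engaged (no sales are for resale), so (q) stands. Exception (e) does not apply.

No — exception (a) applies; Priya is not required to hold a vendor licence.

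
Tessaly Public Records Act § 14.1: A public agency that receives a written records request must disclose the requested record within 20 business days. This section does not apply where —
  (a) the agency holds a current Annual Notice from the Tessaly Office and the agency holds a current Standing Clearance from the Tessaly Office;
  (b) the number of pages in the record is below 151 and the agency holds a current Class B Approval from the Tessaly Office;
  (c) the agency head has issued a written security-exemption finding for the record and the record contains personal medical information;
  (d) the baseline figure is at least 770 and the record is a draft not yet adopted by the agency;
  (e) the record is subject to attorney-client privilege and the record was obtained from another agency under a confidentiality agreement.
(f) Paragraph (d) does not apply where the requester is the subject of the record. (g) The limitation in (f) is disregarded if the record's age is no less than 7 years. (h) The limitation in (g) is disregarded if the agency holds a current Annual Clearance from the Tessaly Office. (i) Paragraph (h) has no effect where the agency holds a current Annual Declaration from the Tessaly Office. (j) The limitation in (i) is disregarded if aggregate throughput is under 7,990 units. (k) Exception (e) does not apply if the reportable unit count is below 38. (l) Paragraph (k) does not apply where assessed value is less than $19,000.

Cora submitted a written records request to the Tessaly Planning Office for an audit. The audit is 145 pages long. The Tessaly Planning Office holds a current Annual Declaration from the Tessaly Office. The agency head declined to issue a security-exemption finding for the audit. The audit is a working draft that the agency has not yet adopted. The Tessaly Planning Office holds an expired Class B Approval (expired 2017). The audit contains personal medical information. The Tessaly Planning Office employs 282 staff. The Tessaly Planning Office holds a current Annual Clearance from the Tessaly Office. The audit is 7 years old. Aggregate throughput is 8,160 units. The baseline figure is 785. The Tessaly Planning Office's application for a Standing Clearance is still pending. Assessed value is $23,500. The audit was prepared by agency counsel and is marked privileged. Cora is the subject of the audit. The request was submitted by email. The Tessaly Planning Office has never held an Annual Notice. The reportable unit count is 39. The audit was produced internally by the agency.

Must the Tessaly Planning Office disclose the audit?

Exception (a) requires that the agency holds a current Annual Notice from the Tessaly Office; but there is no Annual Notice in force, so (a) is unavailable.
Exception (b) does not apply: the Class B Approval is not current.
Exception (c) requires that the agency head has issued a written security-exemption finding for the record; but the agency head declined to issue a security-exemption finding, so (c) is unavailable.
Exception (d) is satisfied on its face — the baseline figure is 785, meeting the 770 threshold; the audit is an unadopted draft. Under paragraphs (f)–(j): (f) is engaged (Cora is the subject of the audit), but is displaced by (g): (g) applies — the record's age is 7 years, meeting the 7 years threshold. (h) is engaged (a current Annual Clearance is held), but yields to (i): (i) operates against (h): a current Annual Declaration is held. (j) is not triggered (aggregate throughput is 8,160 units, not under 7,990 units), so (i) stands. (d) remains available.
Exception (e) fails — the audit was produced internally.

No — exception (d) applies; the Tessaly Planning Office is not required to disclose the audit.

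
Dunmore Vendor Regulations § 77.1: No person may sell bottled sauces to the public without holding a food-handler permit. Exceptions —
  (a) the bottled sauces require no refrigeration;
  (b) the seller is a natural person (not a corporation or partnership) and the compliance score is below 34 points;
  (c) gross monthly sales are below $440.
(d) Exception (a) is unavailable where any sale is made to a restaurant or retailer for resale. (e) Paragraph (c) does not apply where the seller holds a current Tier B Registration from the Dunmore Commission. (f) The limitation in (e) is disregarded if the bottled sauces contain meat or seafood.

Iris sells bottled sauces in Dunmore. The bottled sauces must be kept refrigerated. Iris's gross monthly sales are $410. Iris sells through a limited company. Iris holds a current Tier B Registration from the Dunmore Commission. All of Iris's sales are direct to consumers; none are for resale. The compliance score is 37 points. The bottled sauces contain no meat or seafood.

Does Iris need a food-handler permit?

Exception (a) requires that the bottled sauces require no refrigeration; but the bottled sauces require refrigeration, so (a) is unavailable.
Exception (b) does not apply: the seller operates through a limited company.
Exception (c): gross monthly sales are $410, below the $440 limit — every condition holds. But applying paragraphs (e)–(f): (e) operates against (c): a current Tier B Registration is held. (f), which would lift (e), is not engaged — the bottled sauces contain no meat or seafood. So (c) is unavailable.
No exception is made out. Iris falls within the general rule.

Yes — Iris must hold a food-handler permit.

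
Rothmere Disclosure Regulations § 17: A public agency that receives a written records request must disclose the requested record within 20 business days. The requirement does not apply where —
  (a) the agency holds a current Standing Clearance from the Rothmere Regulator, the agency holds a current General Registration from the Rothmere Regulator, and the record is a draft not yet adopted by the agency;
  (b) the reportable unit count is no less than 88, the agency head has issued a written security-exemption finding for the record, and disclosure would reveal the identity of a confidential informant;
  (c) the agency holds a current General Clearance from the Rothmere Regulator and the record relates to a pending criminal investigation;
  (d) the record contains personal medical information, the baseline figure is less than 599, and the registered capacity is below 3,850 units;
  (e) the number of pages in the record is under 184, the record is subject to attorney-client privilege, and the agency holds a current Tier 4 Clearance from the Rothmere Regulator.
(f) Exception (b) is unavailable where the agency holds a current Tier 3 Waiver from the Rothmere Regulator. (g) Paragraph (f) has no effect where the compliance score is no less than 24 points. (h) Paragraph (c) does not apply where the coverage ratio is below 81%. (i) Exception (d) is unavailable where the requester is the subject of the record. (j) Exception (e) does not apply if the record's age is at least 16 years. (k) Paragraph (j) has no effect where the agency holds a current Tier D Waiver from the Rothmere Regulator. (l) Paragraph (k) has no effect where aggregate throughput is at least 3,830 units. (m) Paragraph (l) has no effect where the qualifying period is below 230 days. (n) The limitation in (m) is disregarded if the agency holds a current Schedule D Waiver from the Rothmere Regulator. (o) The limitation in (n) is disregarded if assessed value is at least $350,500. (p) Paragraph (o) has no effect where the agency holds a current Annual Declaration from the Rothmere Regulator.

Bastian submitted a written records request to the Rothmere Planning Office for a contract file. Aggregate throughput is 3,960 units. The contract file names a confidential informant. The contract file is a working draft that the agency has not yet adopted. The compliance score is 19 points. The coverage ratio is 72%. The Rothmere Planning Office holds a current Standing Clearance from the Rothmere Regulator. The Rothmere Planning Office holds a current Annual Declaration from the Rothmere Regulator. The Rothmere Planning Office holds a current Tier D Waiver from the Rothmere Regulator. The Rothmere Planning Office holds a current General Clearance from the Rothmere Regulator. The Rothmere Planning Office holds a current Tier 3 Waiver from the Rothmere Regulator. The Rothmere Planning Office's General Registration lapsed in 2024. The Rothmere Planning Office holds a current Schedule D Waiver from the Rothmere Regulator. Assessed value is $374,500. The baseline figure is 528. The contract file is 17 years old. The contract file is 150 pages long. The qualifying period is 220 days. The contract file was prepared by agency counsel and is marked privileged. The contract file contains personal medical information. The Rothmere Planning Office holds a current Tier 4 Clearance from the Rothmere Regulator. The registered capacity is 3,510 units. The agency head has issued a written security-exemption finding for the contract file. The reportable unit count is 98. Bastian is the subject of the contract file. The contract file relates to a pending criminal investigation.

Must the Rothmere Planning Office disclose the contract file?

Exception (a) fails — there is no General Registration in force.
Exception (b) is satisfied on its face — the reportable unit count is 98, meeting the 88 threshold; a written security-exemption finding has been issued; the contract file names a confidential informant. But applying paragraphs (f)–(g): (f) is triggered — a current Tier 3 Waiver is held. (g), which would lift (f), is inapplicable — the compliance score is 19 points, short of 24 points. Exception (b) does not apply.
Exception (c) is satisfied on its face — a current General Clearance is held; the contract file relates to a pending investigation. However, paragraph (h) must be considered: (h) operates against (c): the coverage ratio is 72%, below the 81% limit. Exception (c) does not apply.
Exception (d)'s conditions are all satisfied: the contract file contains personal medical information; the baseline figure is 528, less than the 599 limit; the registered capacity is 3,510 units, below the 3,850 units limit. Turning to paragraph (i): (i) operates against (d): Bastian is the subject of the contract file. (d) is therefore removed.
Exception (e) is satisfied on its face — the number of pages in the record is 150, under the 184 limit; the contract file is privileged; a current Tier 4 Clearance is held. Turning to paragraphs (j)–(p): (j) operates against (e): the record's age is 17 years, meeting the 16 years threshold. (k) applies (a current Tier D Waiver is held), but yields to (l): (l) operates — aggregate throughput is 3,960 units, meeting the 3,830 units threshold. (m) is engaged (the qualifying period is 220 days, below the 230 days limit), but is set aside by (n): (n) operates against (m): a current Schedule D Waiver is held. (o) is engaged (assessed value is $374,500, meeting the $350,500 threshold), but is displaced by (p): (p) operates against (o): a current Annual Declaration is held. So (e) is unavailable.
No exception applies. The general rule governs.

Yes — the Rothmere Planning Office must disclose the contract file.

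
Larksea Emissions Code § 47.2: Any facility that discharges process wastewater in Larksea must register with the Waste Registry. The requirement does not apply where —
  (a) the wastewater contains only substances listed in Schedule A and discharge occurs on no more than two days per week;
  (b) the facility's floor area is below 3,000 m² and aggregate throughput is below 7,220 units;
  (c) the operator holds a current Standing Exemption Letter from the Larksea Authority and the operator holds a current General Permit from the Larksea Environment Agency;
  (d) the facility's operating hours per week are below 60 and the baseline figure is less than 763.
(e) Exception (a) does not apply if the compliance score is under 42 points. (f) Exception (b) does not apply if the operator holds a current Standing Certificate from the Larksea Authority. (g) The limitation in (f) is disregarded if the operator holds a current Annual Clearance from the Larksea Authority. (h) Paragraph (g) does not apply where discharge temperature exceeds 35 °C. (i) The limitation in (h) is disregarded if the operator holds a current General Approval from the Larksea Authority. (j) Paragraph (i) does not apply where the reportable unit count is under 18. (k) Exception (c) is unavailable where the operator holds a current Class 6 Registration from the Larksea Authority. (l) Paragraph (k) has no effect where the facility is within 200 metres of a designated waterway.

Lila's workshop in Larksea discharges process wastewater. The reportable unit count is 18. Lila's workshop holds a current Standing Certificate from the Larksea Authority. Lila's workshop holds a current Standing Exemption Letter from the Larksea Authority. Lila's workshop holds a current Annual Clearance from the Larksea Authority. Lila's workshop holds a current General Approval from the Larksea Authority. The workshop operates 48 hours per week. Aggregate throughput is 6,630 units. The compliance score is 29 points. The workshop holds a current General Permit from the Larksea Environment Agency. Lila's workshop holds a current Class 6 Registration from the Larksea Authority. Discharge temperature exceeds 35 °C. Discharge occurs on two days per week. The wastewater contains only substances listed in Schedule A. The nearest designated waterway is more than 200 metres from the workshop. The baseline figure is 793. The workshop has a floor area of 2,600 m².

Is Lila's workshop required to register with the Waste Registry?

No — exception (b) applies; Lila's workshop is not required to register with the Waste Registry.

Exception (a): the wastewater is Schedule-A-only; discharge occurs on no more than two days per week — every condition holds. But applying paragraph (e): (e) operates — the compliance score is 29 points, under the 42 points limit. (a) is therefore removed.
Exception (b)'s conditions are all satisfied: the facility's floor area is 2,600 m², below the 3,000 m² limit; aggregate throughput is 6,630 units, below the 7,220 units limit. Applying paragraphs (f)–(j): (f) is engaged (a current Standing Certificate is held), but is overridden by (g): (g) is triggered — a current Annual Clearance is held. (h) would limit (g) — discharge temperature exceeds 35 °C — but (i) sets (h) aside: (i) operates against (h): a current General Approval is held. (j) is not engaged (the reportable unit count is 18, not under 18), so (i) stands. Exception (b) stands.
Exception (c): a current Standing Exemption Letter is held; a current General Permit is held — every condition holds. But: (k) is engaged — a current Class 6 Registration is held. (l) is not engaged (the workshop is more than 200 m from any designated waterway), so (k) stands. (c) is therefore removed.
Exception (d) fails — the baseline figure is 793, not less than 763.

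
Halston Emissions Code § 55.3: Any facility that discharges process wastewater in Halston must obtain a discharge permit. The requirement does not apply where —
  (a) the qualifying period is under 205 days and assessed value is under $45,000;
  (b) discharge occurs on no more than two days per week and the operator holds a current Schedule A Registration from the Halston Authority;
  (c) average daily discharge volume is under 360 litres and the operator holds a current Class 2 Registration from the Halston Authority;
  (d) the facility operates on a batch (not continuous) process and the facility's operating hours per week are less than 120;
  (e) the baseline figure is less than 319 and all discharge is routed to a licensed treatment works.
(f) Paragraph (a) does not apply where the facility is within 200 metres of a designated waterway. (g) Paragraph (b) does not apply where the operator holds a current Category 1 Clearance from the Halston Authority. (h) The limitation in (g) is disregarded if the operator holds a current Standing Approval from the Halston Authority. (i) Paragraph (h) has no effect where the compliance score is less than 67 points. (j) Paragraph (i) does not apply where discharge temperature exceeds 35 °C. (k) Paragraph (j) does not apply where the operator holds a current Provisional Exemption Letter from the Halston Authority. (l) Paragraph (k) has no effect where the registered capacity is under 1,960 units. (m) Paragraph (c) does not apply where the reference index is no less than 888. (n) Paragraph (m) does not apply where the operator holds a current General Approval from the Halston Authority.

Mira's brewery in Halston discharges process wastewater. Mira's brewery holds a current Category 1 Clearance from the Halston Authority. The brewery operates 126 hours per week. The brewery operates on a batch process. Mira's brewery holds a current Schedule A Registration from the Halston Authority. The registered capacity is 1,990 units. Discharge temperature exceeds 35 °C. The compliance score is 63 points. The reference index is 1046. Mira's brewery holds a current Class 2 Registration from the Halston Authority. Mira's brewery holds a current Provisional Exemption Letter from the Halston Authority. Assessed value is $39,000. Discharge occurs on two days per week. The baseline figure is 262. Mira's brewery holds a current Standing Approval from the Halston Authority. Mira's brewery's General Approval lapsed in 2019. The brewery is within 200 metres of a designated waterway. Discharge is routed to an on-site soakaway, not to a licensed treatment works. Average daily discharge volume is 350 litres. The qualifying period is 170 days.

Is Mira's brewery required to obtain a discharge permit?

Yes — Mira's brewery must obtain a discharge permit.

Exception (a)'s conditions are all satisfied: the qualifying period is 170 days, under the 205 days limit; assessed value is $39,000, under the $45,000 limit. However, paragraph (f) must be considered: (f) operates against (a): the brewery is within 200 m of a designated waterway. So (a) is unavailable.
All of (b)'s requirements are met (discharge occurs on no more than two days per week; a current Schedule A Registration is held). But applying paragraphs (g)–(l): (g) applies — a current Category 1 Clearance is held. (h) applies (a current Standing Approval is held), but is displaced by (i): (i) is triggered — the compliance score is 63 points, less than the 67 points limit. (j) is engaged (discharge temperature exceeds 35 °C), but yields to (k): (k) is engaged — a current Provisional Exemption Letter is held. (l), which would lift (k), is not engaged — the registered capacity is 1,990 units, not under 1,960 units. (b) is therefore removed.
All of (c)'s requirements are met (average daily discharge volume is 350 litres, under the 360 litres limit; a current Class 2 Registration is held). However, paragraphs (m)–(n) must be considered: (m) operates against (c): the reference index is 1,046, meeting the 888 threshold. (n) is not engaged (the General Approval is not current), so (m) stands. So (c) is unavailable.
Exception (d) requires that the facility's operating hours per week are less than 120; but the facility's operating hours per week are 126, not less than 120, so (d) is unavailable.
Exception (e) requires that all discharge is routed to a licensed treatment works; but discharge is not routed to a licensed treatment works, so (e) is unavailable.
Every exception is unavailable, so the rule governs.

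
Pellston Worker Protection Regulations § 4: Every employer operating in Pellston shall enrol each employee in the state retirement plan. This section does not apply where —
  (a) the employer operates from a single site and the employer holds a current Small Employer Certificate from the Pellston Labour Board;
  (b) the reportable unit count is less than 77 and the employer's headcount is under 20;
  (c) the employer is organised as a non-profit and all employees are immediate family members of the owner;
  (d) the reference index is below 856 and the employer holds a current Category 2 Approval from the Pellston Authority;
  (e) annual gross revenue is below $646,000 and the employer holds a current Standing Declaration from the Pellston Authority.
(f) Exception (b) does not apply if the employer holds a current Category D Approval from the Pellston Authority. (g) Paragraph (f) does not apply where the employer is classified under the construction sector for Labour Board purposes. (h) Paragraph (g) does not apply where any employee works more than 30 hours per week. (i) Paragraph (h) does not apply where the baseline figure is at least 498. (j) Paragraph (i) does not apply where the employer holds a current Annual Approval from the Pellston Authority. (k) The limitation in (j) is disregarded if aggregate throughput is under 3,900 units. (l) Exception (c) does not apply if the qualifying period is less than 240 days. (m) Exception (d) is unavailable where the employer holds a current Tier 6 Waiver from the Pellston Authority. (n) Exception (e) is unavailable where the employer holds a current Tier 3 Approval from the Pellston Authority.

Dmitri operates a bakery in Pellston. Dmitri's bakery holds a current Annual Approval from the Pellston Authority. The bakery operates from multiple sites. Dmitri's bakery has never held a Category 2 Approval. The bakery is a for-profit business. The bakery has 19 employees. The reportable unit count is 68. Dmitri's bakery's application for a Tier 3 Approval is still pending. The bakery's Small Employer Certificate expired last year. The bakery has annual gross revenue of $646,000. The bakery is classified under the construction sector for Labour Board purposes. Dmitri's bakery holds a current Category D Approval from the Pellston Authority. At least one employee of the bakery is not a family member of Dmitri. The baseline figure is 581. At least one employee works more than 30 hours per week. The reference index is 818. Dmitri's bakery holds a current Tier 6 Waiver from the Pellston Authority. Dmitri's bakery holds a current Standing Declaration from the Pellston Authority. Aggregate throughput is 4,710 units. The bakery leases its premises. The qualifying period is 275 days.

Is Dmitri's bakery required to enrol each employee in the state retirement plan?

Exception (a) fails — the employer operates from multiple sites.
All of (b)'s requirements are met (the reportable unit count is 68, less than the 77 limit; the employer's headcount is 19, under the 20 limit). But applying paragraphs (f)–(k): (f) applies — a current Category D Approval is held. (g) is engaged (the bakery is classified under the construction sector), but is set aside by (h): (h) operates against (g): at least one employee exceeds 30 hours/week. (i) would limit (h) — the baseline figure is 581, meeting the 498 threshold — but (j) sets (i) aside: (j) applies — a current Annual Approval is held. (k), which would lift (j), does not operate here — aggregate throughput is 4,710 units, not under 3,900 units. Exception (b) does not apply.
Exception (c) requires that the employer is organised as a non-profit; but the employer is for-profit, so (c) is unavailable.
Exception (d) fails — no current Category 2 Approval is held.
Exception (e) does not apply: annual gross revenue is $646,000, not below $646,000.
No exception is made out. Dmitri's bakery falls within the general rule.

Yes — Dmitri's bakery must enrol each employee in the state retirement plan.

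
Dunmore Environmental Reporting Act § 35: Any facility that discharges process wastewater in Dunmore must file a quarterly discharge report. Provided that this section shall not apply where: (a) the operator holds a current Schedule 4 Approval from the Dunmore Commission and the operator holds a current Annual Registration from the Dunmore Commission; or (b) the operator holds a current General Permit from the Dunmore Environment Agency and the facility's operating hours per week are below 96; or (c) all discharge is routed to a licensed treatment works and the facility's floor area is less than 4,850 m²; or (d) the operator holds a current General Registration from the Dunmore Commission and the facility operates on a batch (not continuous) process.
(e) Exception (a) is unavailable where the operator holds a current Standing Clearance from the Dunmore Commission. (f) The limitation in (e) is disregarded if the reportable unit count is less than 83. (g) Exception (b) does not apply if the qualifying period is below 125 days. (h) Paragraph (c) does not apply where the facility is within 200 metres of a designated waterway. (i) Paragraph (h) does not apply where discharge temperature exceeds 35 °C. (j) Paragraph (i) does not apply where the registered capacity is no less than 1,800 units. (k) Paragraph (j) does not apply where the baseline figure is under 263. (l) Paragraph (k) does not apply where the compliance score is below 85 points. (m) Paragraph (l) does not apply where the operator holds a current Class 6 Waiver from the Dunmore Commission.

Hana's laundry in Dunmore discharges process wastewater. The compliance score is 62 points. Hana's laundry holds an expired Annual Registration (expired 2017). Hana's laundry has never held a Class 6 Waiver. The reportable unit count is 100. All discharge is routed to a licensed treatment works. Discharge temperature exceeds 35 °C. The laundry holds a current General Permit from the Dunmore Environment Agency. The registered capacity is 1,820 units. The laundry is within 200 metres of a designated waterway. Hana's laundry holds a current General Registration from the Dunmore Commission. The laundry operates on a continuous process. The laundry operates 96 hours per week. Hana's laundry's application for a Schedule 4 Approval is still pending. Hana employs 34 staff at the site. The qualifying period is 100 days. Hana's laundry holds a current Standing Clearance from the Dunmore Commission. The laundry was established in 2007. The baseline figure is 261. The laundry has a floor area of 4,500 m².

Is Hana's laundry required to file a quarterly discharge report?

Exception (a) does not apply: there is no Schedule 4 Approval in force.
Exception (b) requires that the facility's operating hours per week are below 96; but the facility's operating hours per week are 96, not below 96, so (b) is unavailable.
Exception (c)'s conditions are all satisfied: discharge is routed to a licensed treatment works; the facility's floor area is 4,500 m², less than the 4,850 m² limit. But: (h) operates — the laundry is within 200 m of a designated waterway. (i) would limit (h) — discharge temperature exceeds 35 °C — but (j) sets (i) aside: (j) operates against (i): the registered capacity is 1,820 units, meeting the 1,800 units threshold. (k) would limit (j) — the baseline figure is 261, under the 263 limit — but (l) sets (k) aside: (l) operates against (k): the compliance score is 62 points, below the 85 points limit. (m), which would lift (l), does not operate here — no current Class 6 Waiver is held. Exception (c) does not apply.
Exception (d) does not apply: the facility operates on a continuous process.
No exception is made out. Hana's laundry falls within the general rule.

Yes — Hana's laundry must file a quarterly discharge report.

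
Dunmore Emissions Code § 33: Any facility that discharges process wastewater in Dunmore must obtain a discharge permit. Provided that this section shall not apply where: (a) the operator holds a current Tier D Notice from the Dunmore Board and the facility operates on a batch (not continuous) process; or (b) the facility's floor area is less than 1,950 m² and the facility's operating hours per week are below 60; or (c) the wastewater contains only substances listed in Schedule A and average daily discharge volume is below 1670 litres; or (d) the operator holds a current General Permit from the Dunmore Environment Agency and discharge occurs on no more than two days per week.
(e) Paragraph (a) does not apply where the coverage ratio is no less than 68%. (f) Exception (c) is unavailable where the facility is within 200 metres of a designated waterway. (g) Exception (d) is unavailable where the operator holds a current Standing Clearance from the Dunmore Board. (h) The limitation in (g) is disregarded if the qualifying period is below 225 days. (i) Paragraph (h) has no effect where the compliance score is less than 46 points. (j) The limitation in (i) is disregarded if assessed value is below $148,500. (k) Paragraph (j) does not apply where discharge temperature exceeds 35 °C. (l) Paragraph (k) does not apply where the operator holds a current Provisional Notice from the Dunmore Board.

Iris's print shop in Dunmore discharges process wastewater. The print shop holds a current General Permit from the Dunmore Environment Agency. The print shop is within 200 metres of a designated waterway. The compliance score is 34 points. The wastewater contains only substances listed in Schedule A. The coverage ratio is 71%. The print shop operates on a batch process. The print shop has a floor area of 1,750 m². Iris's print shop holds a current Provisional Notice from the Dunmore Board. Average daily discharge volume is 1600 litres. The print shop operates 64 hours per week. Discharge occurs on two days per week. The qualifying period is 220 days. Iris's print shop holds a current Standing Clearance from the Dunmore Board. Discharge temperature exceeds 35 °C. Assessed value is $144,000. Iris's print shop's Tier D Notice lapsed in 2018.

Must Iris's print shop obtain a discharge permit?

No — exception (d) applies; Iris's print shop is not required to obtain a discharge permit.

Exception (a) fails — there is no Tier D Notice in force.
Exception (b) does not apply: the facility's operating hours per week are 64, not below 60.
Exception (c): the wastewater is Schedule-A-only; average daily discharge volume is 1600 litres, below the 1670 litres limit — every condition holds. But applying paragraph (f): (f) operates against (c): the print shop is within 200 m of a designated waterway. So (c) is unavailable.
All of (d)'s requirements are met (a current General Permit is held; discharge occurs on no more than two days per week). Under paragraphs (g)–(l): (g) operates (a current Standing Clearance is held), but yields to (h): (h) operates against (g): the qualifying period is 220 days, below the 225 days limit. (i) is triggered (the compliance score is 34 points, less than the 46 points limit), but is displaced by (j): (j) operates against (i): assessed value is $144,000, below the $148,500 limit. (k) would limit (j) — discharge temperature exceeds 35 °C — but (l) sets (k) aside: (l) applies — a current Provisional Notice is held. Exception (d) stands.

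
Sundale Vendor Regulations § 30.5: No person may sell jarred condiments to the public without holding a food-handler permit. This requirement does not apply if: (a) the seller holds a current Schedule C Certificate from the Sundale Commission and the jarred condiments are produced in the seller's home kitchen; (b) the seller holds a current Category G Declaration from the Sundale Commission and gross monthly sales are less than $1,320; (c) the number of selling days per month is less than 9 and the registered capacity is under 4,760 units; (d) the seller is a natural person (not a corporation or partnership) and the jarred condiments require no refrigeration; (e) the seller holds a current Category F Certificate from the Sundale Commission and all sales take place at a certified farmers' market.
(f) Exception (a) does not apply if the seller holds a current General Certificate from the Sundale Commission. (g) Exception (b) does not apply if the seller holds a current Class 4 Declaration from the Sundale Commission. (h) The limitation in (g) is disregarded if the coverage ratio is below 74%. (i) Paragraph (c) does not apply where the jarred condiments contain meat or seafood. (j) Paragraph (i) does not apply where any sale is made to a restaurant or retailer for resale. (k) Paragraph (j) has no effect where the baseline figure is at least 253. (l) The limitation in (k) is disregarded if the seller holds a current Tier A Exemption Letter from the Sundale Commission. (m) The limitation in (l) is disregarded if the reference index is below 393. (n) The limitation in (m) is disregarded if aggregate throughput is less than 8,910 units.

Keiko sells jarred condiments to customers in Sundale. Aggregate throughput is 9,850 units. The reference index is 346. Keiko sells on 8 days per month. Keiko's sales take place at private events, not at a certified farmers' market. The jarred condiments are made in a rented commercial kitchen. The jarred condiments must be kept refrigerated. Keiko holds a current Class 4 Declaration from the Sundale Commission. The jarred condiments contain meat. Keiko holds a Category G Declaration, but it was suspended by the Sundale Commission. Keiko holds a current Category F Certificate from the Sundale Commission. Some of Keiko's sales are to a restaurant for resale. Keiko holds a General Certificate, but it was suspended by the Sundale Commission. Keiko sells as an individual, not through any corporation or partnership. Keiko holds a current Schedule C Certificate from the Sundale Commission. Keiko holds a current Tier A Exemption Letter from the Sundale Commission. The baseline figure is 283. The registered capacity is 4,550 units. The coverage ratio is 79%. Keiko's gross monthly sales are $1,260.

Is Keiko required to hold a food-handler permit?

Yes — Keiko must hold a food-handler permit.

Exception (a) does not apply: the jarred condiments are made in a commercial kitchen, not a home kitchen.
Exception (b) requires that the seller holds a current Category G Declaration from the Sundale Commission; but the Category G Declaration is not current, so (b) is unavailable.
Exception (c) is satisfied on its face — the number of selling days per month is 8, less than the 9 limit; the registered capacity is 4,550 units, under the 4,760 units limit. Turning to paragraphs (i)–(n): (i) is engaged — the jarred condiments contain meat. (j) would limit (i) — some sales are to a restaurant for resale — but (k) sets (j) aside: (k) operates against (j): the baseline figure is 283, meeting the 253 threshold. (l) would limit (k) — a current Tier A Exemption Letter is held — but (m) sets (l) aside: (m) operates against (l): the reference index is 346, below the 393 limit. (n) is inapplicable (aggregate throughput is 9,850 units, not less than 8,910 units), so (m) stands. So (c) is unavailable.
Exception (d) fails — the jarred condiments require refrigeration.
Exception (e) does not apply: sales are at private events, not a certified farmers' market.
No exception applies. The general rule governs.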